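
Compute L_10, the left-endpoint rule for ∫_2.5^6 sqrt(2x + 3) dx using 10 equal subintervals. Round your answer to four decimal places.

Δx = (6 − 2.5)/10 = 0.35.
Left endpoints: 2.5, 2.85, 3.2, 3.55, 3.9, 4.25, 4.6, 4.95, 5.3, 5.65.
f(2.5) ≈ 2.8284, f(2.85) ≈ 2.9496, f(3.2) ≈ 3.0659, f(3.55) ≈ 3.1780, f(3.9) ≈ 3.2863, f(4.25) ≈ 3.3912, f(4.6) ≈ 3.4928, f(4.95) ≈ 3.5917, f(5.3) ≈ 3.6878, f(5.65) ≈ 3.7815.
Sum = Δx · [f(2.5) + f(2.85) + f(3.2) + ...].
Sum ≈ 11.6387.

11.6387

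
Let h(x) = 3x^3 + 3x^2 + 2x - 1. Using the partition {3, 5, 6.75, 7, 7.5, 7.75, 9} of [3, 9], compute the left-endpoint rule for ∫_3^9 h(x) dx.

Subinterval widths: 2, 1.75, 0.25, 0.5, 0.25, 1.25.
Left endpoints: 3, 5, 6.75, 7, 7.5, 7.75.
h(3) = 113, h(5) = 459, h(6.75) = 1071.828125, h(7) = 1189, h(7.5) = 1448.375, h(7.75) = 1591.140625.
Sum = Σ Δx_i · h(x_i).
Sum = 4242.7265625.

4242.7265625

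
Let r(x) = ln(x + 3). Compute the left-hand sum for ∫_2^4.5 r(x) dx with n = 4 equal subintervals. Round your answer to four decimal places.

Δx = (4.5 − 2)/4 = 0.625.
Left endpoints: 2, 2.625, 3.25, 3.875.
r(2) ≈ 1.6094, r(2.625) ≈ 1.7272, r(3.25) ≈ 1.8326, r(3.875) ≈ 1.9279.
Sum = Δx · [r(2) + r(2.625) + r(3.25) + r(3.875)].
Sum ≈ 4.4357.

4.4357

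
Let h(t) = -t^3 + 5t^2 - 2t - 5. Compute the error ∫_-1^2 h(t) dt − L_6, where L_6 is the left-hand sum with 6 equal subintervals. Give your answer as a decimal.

Exact integral: ∫_-1^2 h(t) dt = -6.75.
L_6 = -6.3125.
Error = -6.75 − (-6.3125) = -0.4375.

-0.4375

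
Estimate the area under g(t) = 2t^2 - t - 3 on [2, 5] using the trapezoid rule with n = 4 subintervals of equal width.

59.0625

Δt = (5 − 2)/4 = 0.75.
g(2) = 3, g(2.75) = 9.375, g(3.5) = 18, g(4.25) = 28.875, g(5) = 42.
T_4 = (Δt/2)·[g(t_0) + 2g(t_1) + 2g(t_2) + 2g(t_3) + g(t_4)].
Sum = 59.0625.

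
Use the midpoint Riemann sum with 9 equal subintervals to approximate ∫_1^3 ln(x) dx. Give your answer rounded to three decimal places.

1.297

Δx = (3 − 1)/9 = 2/9.
Midpoints: 10/9, 4/3, 14/9, 16/9, 2, 20/9, 22/9, 8/3, 26/9.
f(10/9) ≈ 0.105, f(4/3) ≈ 0.288, f(14/9) ≈ 0.442, f(16/9) ≈ 0.575, f(2) ≈ 0.693, f(20/9) ≈ 0.799, f(22/9) ≈ 0.894, f(8/3) ≈ 0.981, f(26/9) ≈ 1.061.
Sum = Δx · [f(10/9) + f(4/3) + f(14/9) + ...].
Sum ≈ 1.297.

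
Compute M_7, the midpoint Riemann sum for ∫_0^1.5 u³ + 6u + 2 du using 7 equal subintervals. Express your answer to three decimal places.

11.003

Δu = (1.5 − 0)/7 = 3/14.
Midpoints: 3/28, 9/28, 15/28, 0.75, 27/28, 33/28, 39/28.
f(3/28) = 58043/21952, f(9/28) = 86969/21952, f(15/28) = 117839/21952, f(0.75) = 6.921875, f(27/28) = 190595/21952, f(33/28) = 235073/21952, f(39/28) = 286679/21952.
Sum = Δu · [f(3/28) + f(9/28) + f(15/28) + ...].
Sum ≈ 11.003.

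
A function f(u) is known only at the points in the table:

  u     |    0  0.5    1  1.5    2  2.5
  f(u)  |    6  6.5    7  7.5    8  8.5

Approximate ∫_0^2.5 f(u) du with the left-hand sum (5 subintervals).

Δu = 0.5.
Sum = 0.5·[6 + 6.5 + 7 + 7.5 + 8] = 17.5.

17.5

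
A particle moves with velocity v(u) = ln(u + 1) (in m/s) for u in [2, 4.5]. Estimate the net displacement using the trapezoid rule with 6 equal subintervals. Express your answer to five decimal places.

Δu = (4.5 − 2)/6 = 5/12.
v(2) ≈ 1.09861, v(29/12) ≈ 1.22867, v(17/6) ≈ 1.34373, v(3.25) ≈ 1.44692, v(11/3) ≈ 1.54045, v(49/12) ≈ 1.62597, v(4.5) ≈ 1.70475.
T_6 = (Δu/2)·[v(u_0) + 2v(u_1) + ... + 2v(u_{5}) + v(u_6)].
Sum ≈ 3.57809.

3.57809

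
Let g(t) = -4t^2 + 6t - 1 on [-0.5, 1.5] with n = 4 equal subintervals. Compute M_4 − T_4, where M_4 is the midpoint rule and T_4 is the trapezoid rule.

M_4 = -0.5.
T_4 = -1.
M_4 − T_4 = 0.5.

0.5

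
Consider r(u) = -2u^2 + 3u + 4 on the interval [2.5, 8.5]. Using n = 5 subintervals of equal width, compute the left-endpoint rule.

-210.48

Δu = (8.5 − 2.5)/5 = 1.2.
Left endpoints: 2.5, 3.7, 4.9, 6.1, 7.3.
r(2.5) = -1, r(3.7) = -12.28, r(4.9) = -29.32, r(6.1) = -52.12, r(7.3) = -80.68.
Sum = Δu · [r(2.5) + r(3.7) + r(4.9) + r(6.1) + r(7.3)].
Sum = -210.48.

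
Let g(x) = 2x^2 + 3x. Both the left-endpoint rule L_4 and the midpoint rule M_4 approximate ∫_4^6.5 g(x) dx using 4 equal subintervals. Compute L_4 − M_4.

L_4 = 161.3671875.
M_4 = 179.62890625.
L_4 − M_4 = -18.26171875.

-18.26171875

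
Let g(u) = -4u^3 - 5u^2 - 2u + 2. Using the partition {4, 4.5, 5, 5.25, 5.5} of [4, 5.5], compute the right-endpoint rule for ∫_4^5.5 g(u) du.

Subinterval widths: 0.5, 0.5, 0.25, 0.25.
Right endpoints: 4.5, 5, 5.25, 5.5.
g(4.5) = -472.75, g(5) = -633, g(5.25) = -725.125, g(5.5) = -825.75.
Sum = Σ Δu_i · g(u_i).
Sum = -940.59375.

-940.59375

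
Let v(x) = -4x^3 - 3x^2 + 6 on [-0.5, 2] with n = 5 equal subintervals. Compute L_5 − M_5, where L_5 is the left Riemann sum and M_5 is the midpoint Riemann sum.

9.0625

L_5 = 0.625.
M_5 = -8.4375.
L_5 − M_5 = 9.0625.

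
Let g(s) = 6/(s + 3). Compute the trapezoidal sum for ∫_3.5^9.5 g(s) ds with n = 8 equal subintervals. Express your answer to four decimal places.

Δs = (9.5 − 3.5)/8 = 0.75.
g(3.5) = 12/13, g(4.25) = 24/29, g(5) = 0.75, g(5.75) = 24/35, g(6.5) = 12/19, g(7.25) = 24/41, g(8) = 6/11, g(8.75) = 24/47, g(9.5) = 0.48.
T_8 = (Δs/2)·[g(s_0) + 2g(s_1) + ... + 2g(s_{7}) + g(s_8)].
Sum ≈ 3.9284.

3.9284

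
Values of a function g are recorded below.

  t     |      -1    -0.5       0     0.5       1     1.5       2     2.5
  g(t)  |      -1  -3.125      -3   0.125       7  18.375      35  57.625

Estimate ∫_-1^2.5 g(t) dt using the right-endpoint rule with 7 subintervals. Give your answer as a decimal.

56

Δt = 0.5.
Sum = 0.5·[(-3.125) + (-3) + 0.125 + 7 + 18.375 + 35 + 57.625] = 56.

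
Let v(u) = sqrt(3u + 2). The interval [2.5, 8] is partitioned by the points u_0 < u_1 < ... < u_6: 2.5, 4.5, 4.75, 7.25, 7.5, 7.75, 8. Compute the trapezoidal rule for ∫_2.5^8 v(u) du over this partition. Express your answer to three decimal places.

Subinterval widths: 2, 0.25, 2.5, 0.25, 0.25, 0.25.
v(2.5) ≈ 3.082, v(4.5) ≈ 3.937, v(4.75) ≈ 4.031, v(7.25) ≈ 4.873, v(7.5) ≈ 4.950, v(7.75) ≈ 5.025, v(8) ≈ 5.099.
On each subinterval the trapezoid contributes (Δu_i/2)·[v(u_{i-1}) + v(u_i)].
Sum ≈ 22.886.

22.886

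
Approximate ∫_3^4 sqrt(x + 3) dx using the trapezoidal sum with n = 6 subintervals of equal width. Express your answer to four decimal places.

2.5488

Δx = (4 − 3)/6 = 1/6.
f(3) ≈ 2.4495, f(19/6) ≈ 2.4833, f(10/3) ≈ 2.5166, f(3.5) ≈ 2.5495, f(11/3) ≈ 2.5820, f(23/6) ≈ 2.6141, f(4) ≈ 2.6458.
T_6 = (Δx/2)·[f(x_0) + 2f(x_1) + ... + 2f(x_{5}) + f(x_6)].
Sum ≈ 2.5488.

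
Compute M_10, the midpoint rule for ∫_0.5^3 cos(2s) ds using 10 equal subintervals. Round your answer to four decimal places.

-0.5663

Δs = (3 − 0.5)/10 = 0.25.
Midpoints: 0.625, 0.875, 1.125, 1.375, 1.625, 1.875, 2.125, 2.375, 2.625, 2.875.
f(0.625) ≈ 0.3153, f(0.875) ≈ -0.1782, f(1.125) ≈ -0.6282, f(1.375) ≈ -0.9243, f(1.625) ≈ -0.9941, f(1.875) ≈ -0.8206, f(2.125) ≈ -0.4461, f(2.375) ≈ 0.0376, f(2.625) ≈ 0.5121, f(2.875) ≈ 0.8612.
Sum = Δs · [f(0.625) + f(0.875) + f(1.125) + ...].
Sum ≈ -0.5663.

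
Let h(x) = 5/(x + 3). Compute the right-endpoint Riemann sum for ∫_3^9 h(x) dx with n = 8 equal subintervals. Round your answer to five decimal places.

Δx = (9 − 3)/8 = 0.75.
Right endpoints: 3.75, 4.5, 5.25, 6, 6.75, 7.5, 8.25, 9.
h(3.75) = 20/27, h(4.5) = 2/3, h(5.25) = 20/33, h(6) = 5/9, h(6.75) = 20/39, h(7.5) = 10/21, h(8.25) = 4/9, h(9) = 5/12.
Sum = Δx · [h(3.75) + h(4.5) + h(5.25) + ...].
Sum ≈ 3.31436.

3.31436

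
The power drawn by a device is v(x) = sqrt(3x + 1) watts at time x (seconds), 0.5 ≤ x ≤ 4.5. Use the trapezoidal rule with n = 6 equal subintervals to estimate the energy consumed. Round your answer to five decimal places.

11.37115

Δx = (4.5 − 0.5)/6 = 2/3.
v(0.5) ≈ 1.58114, v(7/6) ≈ 2.12132, v(11/6) ≈ 2.54951, v(2.5) ≈ 2.91548, v(19/6) ≈ 3.24037, v(23/6) ≈ 3.53553, v(4.5) ≈ 3.80789.
T_6 = (Δx/2)·[v(x_0) + 2v(x_1) + ... + 2v(x_{5}) + v(x_6)].
Sum ≈ 11.37115.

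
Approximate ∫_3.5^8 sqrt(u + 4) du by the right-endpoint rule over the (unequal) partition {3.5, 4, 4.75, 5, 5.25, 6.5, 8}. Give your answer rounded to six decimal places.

Subinterval widths: 0.5, 0.75, 0.25, 0.25, 1.25, 1.5.
Right endpoints: 4, 4.75, 5, 5.25, 6.5, 8.
f(4) ≈ 2.828427, f(4.75) ≈ 2.958040, f(5) ≈ 3.000000, f(5.25) ≈ 3.041381, f(6.5) ≈ 3.240370, f(8) ≈ 3.464102.
Sum = Σ Δu_i · f(u_i).
Sum ≈ 14.389704.

14.389704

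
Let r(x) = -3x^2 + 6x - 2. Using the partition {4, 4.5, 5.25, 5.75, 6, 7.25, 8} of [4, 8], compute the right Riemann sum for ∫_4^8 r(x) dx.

-364.34375

Subinterval widths: 0.5, 0.75, 0.5, 0.25, 1.25, 0.75.
Right endpoints: 4.5, 5.25, 5.75, 6, 7.25, 8.
r(4.5) = -35.75, r(5.25) = -53.1875, r(5.75) = -66.6875, r(6) = -74, r(7.25) = -116.1875, r(8) = -146.
Sum = Σ Δx_i · r(x_i).
Sum = -364.34375.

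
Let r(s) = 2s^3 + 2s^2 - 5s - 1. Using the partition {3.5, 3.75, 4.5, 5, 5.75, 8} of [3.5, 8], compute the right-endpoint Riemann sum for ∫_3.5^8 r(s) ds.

Subinterval widths: 0.25, 0.75, 0.5, 0.75, 2.25.
Right endpoints: 3.75, 4.5, 5, 5.75, 8.
r(3.75) = 113.84375, r(4.5) = 199.25, r(5) = 274, r(5.75) = 416.59375, r(8) = 1111.
Sum = Σ Δs_i · r(s_i).
Sum = 3127.09375.

3127.09375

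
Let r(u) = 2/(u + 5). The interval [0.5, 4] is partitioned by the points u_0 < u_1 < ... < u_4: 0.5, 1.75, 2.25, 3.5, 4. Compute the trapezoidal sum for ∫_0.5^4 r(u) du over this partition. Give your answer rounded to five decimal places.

Subinterval widths: 1.25, 0.5, 1.25, 0.5.
r(0.5) = 4/11, r(1.75) = 8/27, r(2.25) = 8/29, r(3.5) = 4/17, r(4) = 2/9.
On each subinterval the trapezoid contributes (Δu_i/2)·[r(u_{i-1}) + r(u_i)].
Sum ≈ 0.98935.

0.98935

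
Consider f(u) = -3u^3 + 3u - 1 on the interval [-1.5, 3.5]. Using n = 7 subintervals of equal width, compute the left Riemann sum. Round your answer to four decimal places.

Δu = (3.5 − (-1.5))/7 = 5/7.
Left endpoints: -1.5, -11/14, -1/14, 9/14, 19/14, 29/14, 39/14.
f(-1.5) = 4.625, f(-11/14) = -5219/2744, f(-1/14) = -3329/2744, f(9/14) = 361/2744, f(19/14) = -12149/2744, f(29/14) = -58859/2744, f(39/14) = -157769/2744.
Sum = Δu · [f(-1.5) + f(-11/14) + f(-1/14) + ...].
Sum ≈ -58.3801.

-58.3801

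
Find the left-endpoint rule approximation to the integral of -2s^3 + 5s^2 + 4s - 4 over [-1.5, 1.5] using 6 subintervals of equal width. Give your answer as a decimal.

Δs = (1.5 − (-1.5))/6 = 0.5.
Left endpoints: -1.5, -1, -0.5, 0, 0.5, 1.
f(-1.5) = 8, f(-1) = -1, f(-0.5) = -4.5, f(0) = -4, f(0.5) = -1, f(1) = 3.
Sum = Δs · [f(-1.5) + f(-1) + f(-0.5) + ...].
Sum = 0.25.

0.25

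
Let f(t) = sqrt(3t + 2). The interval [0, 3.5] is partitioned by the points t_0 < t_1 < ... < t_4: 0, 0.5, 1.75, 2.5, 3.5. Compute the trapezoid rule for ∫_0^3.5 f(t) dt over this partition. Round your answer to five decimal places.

9.14781

Subinterval widths: 0.5, 1.25, 0.75, 1.
f(0) ≈ 1.41421, f(0.5) ≈ 1.87083, f(1.75) ≈ 2.69258, f(2.5) ≈ 3.08221, f(3.5) ≈ 3.53553.
On each subinterval the trapezoid contributes (Δt_i/2)·[f(t_{i-1}) + f(t_i)].
Sum ≈ 9.14781.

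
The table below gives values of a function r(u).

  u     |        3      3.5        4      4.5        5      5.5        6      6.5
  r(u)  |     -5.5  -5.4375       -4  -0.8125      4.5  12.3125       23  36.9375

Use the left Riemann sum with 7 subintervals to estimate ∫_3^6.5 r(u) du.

Δu = 0.5.
Sum = 0.5·[(-5.5) + (-5.4375) + (-4) + (-0.8125) + 4.5 + 12.3125 + 23] = 12.03125.

12.03125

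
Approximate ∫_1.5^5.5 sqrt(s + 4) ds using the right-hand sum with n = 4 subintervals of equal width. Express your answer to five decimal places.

11.28581

Δs = (5.5 − 1.5)/4 = 1.
Right endpoints: 2.5, 3.5, 4.5, 5.5.
f(2.5) ≈ 2.54951, f(3.5) ≈ 2.73861, f(4.5) ≈ 2.91548, f(5.5) ≈ 3.08221.
Sum = Δs · [f(2.5) + f(3.5) + f(4.5) + f(5.5)].
Sum ≈ 11.28581.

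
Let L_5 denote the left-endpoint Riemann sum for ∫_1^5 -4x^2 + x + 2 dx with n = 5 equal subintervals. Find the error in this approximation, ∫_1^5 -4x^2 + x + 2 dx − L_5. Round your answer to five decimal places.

-35.09333

Exact integral: ∫_1^5 f(x) dx ≈ -145.3333333.
L_5 = -110.24.
Error ≈ -145.3333333 − (-110.24) ≈ -35.09333.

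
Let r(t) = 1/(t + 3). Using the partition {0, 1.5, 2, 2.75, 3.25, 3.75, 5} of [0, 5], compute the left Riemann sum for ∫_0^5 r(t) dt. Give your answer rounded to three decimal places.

1.113

Subinterval widths: 1.5, 0.5, 0.75, 0.5, 0.5, 1.25.
Left endpoints: 0, 1.5, 2, 2.75, 3.25, 3.75.
r(0) = 1/3, r(1.5) = 2/9, r(2) = 0.2, r(2.75) = 4/23, r(3.25) = 0.16, r(3.75) = 4/27.
Sum = Σ Δt_i · r(t_i).
Sum ≈ 1.113.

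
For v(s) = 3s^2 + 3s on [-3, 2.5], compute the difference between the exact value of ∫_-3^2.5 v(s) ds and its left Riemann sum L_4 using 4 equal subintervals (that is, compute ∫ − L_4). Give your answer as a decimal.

Exact integral: ∫_-3^2.5 v(s) ds = 38.5.
L_4 = 38.02734375.
Error = 38.5 − 38.02734375 = 0.47265625.

0.47265625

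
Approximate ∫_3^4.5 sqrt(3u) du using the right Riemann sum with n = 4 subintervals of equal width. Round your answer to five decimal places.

5.14805

Δu = (4.5 − 3)/4 = 0.375.
Right endpoints: 3.375, 3.75, 4.125, 4.5.
f(3.375) ≈ 3.18198, f(3.75) ≈ 3.35410, f(4.125) ≈ 3.51781, f(4.5) ≈ 3.67423.
Sum = Δu · [f(3.375) + f(3.75) + f(4.125) + f(4.5)].
Sum ≈ 5.14805.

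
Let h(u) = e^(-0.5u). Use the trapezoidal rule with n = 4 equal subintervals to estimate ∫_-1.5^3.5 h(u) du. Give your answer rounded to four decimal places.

Δu = (3.5 − (-1.5))/4 = 1.25.
h(-1.5) ≈ 2.1170, h(-0.25) ≈ 1.1331, h(1) ≈ 0.6065, h(2.25) ≈ 0.3247, h(3.5) ≈ 0.1738.
T_4 = (Δu/2)·[h(u_0) + 2h(u_1) + 2h(u_2) + 2h(u_3) + h(u_4)].
Sum ≈ 4.0121.

4.0121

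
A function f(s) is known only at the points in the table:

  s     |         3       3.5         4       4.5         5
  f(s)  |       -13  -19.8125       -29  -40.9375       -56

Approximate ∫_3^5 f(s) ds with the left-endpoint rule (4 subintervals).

-51.375

Δs = 0.5.
Sum = 0.5·[(-13) + (-19.8125) + (-29) + (-40.9375)] = -51.375.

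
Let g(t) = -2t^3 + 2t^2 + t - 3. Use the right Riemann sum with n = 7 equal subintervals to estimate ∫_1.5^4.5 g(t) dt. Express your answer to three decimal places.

Δt = (4.5 − 1.5)/7 = 3/7.
Right endpoints: 27/14, 33/14, 39/14, 45/14, 51/14, 57/14, 4.5.
g(27/14) = -10947/1372, g(33/14) = -21573/1372, g(39/14) = -38319/1372, g(45/14) = -62481/1372, g(51/14) = -95355/1372, g(57/14) = -138237/1372, g(4.5) = -140.25.
Sum = Δt · [g(27/14) + g(33/14) + g(39/14) + ...].
Sum ≈ -174.719.

-174.719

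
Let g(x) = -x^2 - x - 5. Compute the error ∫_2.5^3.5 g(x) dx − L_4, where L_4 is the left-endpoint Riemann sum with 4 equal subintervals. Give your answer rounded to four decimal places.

Exact integral: ∫_2.5^3.5 g(x) dx ≈ -17.083333.
L_4 = -16.21875.
Error ≈ -17.083333 − (-16.21875) ≈ -0.8646.

-0.8646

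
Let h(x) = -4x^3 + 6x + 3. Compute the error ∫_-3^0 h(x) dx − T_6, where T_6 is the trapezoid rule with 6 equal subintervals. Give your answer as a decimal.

-2.25

Exact integral: ∫_-3^0 h(x) dx = 63.
T_6 = 65.25.
Error = 63 − 65.25 = -2.25.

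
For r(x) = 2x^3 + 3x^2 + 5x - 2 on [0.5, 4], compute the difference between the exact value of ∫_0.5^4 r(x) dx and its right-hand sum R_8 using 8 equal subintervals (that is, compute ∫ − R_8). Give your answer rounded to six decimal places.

Exact integral: ∫_0.5^4 r(x) dx = 224.21875.
R_8 ≈ 268.17041016.
Error ≈ 224.21875 − 268.17041016 ≈ -43.951660.

-43.951660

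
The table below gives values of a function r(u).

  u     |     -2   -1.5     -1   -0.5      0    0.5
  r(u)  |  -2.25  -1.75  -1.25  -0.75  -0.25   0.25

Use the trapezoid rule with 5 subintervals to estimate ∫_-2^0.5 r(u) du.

Δu = 0.5.
T_5 = (0.5/2)·[(-2.25) + 2·(-1.75) + 2·(-1.25) + 2·(-0.75) + 2·(-0.25) + 0.25] = -2.5.

-2.5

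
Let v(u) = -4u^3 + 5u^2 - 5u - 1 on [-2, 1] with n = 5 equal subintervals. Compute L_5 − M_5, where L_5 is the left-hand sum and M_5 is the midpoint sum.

22.77

L_5 = 56.28.
M_5 = 33.51.
L_5 − M_5 = 22.77.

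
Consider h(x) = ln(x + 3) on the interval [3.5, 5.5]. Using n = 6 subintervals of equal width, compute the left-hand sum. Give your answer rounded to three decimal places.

3.979

Δx = (5.5 − 3.5)/6 = 1/3.
Left endpoints: 3.5, 23/6, 25/6, 4.5, 29/6, 31/6.
h(3.5) ≈ 1.872, h(23/6) ≈ 1.922, h(25/6) ≈ 1.969, h(4.5) ≈ 2.015, h(29/6) ≈ 2.058, h(31/6) ≈ 2.100.
Sum = Δx · [h(3.5) + h(23/6) + h(25/6) + ...].
Sum ≈ 3.979.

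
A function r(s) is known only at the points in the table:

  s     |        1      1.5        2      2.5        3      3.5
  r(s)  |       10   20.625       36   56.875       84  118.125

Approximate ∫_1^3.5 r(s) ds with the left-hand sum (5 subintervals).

Δs = 0.5.
Sum = 0.5·[10 + 20.625 + 36 + 56.875 + 84] = 103.75.

103.75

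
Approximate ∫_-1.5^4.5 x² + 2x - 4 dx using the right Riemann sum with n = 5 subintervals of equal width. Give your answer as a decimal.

44.94

Δx = (4.5 − (-1.5))/5 = 1.2.
Right endpoints: -0.3, 0.9, 2.1, 3.3, 4.5.
f(-0.3) = -4.51, f(0.9) = -1.39, f(2.1) = 4.61, f(3.3) = 13.49, f(4.5) = 25.25.
Sum = Δx · [f(-0.3) + f(0.9) + f(2.1) + f(3.3) + f(4.5)].
Sum = 44.94.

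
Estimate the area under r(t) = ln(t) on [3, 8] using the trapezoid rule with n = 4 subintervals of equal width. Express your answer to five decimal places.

Δt = (8 − 3)/4 = 1.25.
r(3) ≈ 1.09861, r(4.25) ≈ 1.44692, r(5.5) ≈ 1.70475, r(6.75) ≈ 1.90954, r(8) ≈ 2.07944.
T_4 = (Δt/2)·[r(t_0) + 2r(t_1) + 2r(t_2) + 2r(t_3) + r(t_4)].
Sum ≈ 8.31280.

8.31280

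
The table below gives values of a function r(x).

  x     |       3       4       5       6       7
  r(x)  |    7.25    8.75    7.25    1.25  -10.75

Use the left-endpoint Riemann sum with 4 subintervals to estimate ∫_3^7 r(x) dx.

24.5

Δx = 1.
Sum = 1·[7.25 + 8.75 + 7.25 + 1.25] = 24.5.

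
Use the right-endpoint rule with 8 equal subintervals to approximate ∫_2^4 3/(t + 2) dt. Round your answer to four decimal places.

1.1857

Δt = (4 − 2)/8 = 0.25.
Right endpoints: 2.25, 2.5, 2.75, 3, 3.25, 3.5, 3.75, 4.
f(2.25) = 12/17, f(2.5) = 2/3, f(2.75) = 12/19, f(3) = 0.6, f(3.25) = 4/7, f(3.5) = 6/11, f(3.75) = 12/23, f(4) = 0.5.
Sum = Δt · [f(2.25) + f(2.5) + f(2.75) + ...].
Sum ≈ 1.1857.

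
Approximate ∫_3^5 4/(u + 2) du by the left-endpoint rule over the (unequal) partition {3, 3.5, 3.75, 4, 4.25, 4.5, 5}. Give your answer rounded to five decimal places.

1.39009

Subinterval widths: 0.5, 0.25, 0.25, 0.25, 0.25, 0.5.
Left endpoints: 3, 3.5, 3.75, 4, 4.25, 4.5.
f(3) = 0.8, f(3.5) = 8/11, f(3.75) = 16/23, f(4) = 2/3, f(4.25) = 0.64, f(4.5) = 8/13.
Sum = Σ Δu_i · f(u_i).
Sum ≈ 1.39009.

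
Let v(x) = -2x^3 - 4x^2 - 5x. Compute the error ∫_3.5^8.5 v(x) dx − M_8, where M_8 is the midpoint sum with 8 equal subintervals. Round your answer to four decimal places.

Exact integral: ∫_3.5^8.5 v(x) dx ≈ -3446.666667.
M_8 = -3440.15625.
Error ≈ -3446.666667 − (-3440.15625) ≈ -6.5104.

-6.5104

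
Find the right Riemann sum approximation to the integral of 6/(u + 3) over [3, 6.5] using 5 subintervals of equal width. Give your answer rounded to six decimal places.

2.632330

Δu = (6.5 − 3)/5 = 0.7.
Right endpoints: 3.7, 4.4, 5.1, 5.8, 6.5.
f(3.7) = 60/67, f(4.4) = 30/37, f(5.1) = 20/27, f(5.8) = 15/22, f(6.5) = 12/19.
Sum = Δu · [f(3.7) + f(4.4) + f(5.1) + f(5.8) + f(6.5)].
Sum ≈ 2.632330.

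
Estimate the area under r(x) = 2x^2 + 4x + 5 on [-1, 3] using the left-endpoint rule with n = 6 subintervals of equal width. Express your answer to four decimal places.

Δx = (3 − (-1))/6 = 2/3.
Left endpoints: -1, -1/3, 1/3, 1, 5/3, 7/3.
r(-1) = 3, r(-1/3) = 35/9, r(1/3) = 59/9, r(1) = 11, r(5/3) = 155/9, r(7/3) = 227/9.
Sum = Δx · [r(-1) + r(-1/3) + r(1/3) + ...].
Sum ≈ 44.5926.

44.5926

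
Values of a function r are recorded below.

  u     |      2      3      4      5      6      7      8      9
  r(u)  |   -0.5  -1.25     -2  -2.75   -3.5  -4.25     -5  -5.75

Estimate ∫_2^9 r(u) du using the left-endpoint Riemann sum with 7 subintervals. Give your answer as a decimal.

Δu = 1.
Sum = 1·[(-0.5) + (-1.25) + (-2) + (-2.75) + (-3.5) + (-4.25) + (-5)] = -19.25.

-19.25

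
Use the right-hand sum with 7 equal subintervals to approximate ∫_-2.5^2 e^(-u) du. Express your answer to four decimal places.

Δu = (2 − (-2.5))/7 = 9/14.
Right endpoints: -13/7, -17/14, -4/7, 1/14, 5/7, 19/14, 2.
f(-13/7) ≈ 6.4054, f(-17/14) ≈ 3.3679, f(-4/7) ≈ 1.7708, f(1/14) ≈ 0.9311, f(5/7) ≈ 0.4895, f(19/14) ≈ 0.2574, f(2) ≈ 0.1353.
Sum = Δu · [f(-13/7) + f(-17/14) + f(-4/7) + ...].
Sum ≈ 8.5869.

8.5869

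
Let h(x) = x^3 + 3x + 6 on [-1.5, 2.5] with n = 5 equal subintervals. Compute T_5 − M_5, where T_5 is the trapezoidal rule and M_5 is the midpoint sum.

T_5 = 39.14.
M_5 = 38.18.
T_5 − M_5 = 0.96.

0.96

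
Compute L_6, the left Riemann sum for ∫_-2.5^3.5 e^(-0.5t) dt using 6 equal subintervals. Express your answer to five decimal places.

Δt = (3.5 − (-2.5))/6 = 1.
Left endpoints: -2.5, -1.5, -0.5, 0.5, 1.5, 2.5.
f(-2.5) ≈ 3.49034, f(-1.5) ≈ 2.11700, f(-0.5) ≈ 1.28403, f(0.5) ≈ 0.77880, f(1.5) ≈ 0.47237, f(2.5) ≈ 0.28650.
Sum = Δt · [f(-2.5) + f(-1.5) + f(-0.5) + ...].
Sum ≈ 8.42904.

8.42904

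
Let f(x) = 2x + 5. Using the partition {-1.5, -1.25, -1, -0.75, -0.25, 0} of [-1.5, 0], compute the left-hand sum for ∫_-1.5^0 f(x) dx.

Subinterval widths: 0.25, 0.25, 0.25, 0.5, 0.25.
Left endpoints: -1.5, -1.25, -1, -0.75, -0.25.
f(-1.5) = 2, f(-1.25) = 2.5, f(-1) = 3, f(-0.75) = 3.5, f(-0.25) = 4.5.
Sum = Σ Δx_i · f(x_i).
Sum = 4.75.

4.75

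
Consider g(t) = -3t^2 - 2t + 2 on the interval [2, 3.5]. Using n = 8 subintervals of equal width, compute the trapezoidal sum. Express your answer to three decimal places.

-40.151

Δt = (3.5 − 2)/8 = 0.1875.
g(2) = -14, g(2.1875) = -16.73046875, g(2.375) = -19.671875, g(2.5625) = -22.82421875, g(2.75) = -26.1875, g(2.9375) = -29.76171875, g(3.125) = -33.546875, g(3.3125) = -37.54296875, g(3.5) = -41.75.
T_8 = (Δt/2)·[g(t_0) + 2g(t_1) + ... + 2g(t_{7}) + g(t_8)].
Sum ≈ -40.151.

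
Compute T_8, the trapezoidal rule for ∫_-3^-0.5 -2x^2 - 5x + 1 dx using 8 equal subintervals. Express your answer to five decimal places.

Δx = (-0.5 − (-3))/8 = 0.3125.
f(-3) = -2, f(-2.6875) = -0.0078125, f(-2.375) = 1.59375, f(-2.0625) = 2.8046875, f(-1.75) = 3.625, f(-1.4375) = 4.0546875, f(-1.125) = 4.09375, f(-0.8125) = 3.7421875, f(-0.5) = 3.
T_8 = (Δx/2)·[f(x_0) + 2f(x_1) + ... + 2f(x_{7}) + f(x_8)].
Sum ≈ 6.37695.

6.37695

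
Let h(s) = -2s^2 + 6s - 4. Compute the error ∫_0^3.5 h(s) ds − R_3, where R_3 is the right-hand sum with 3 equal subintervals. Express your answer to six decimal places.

Exact integral: ∫_0^3.5 h(s) ds ≈ -5.83333333.
R_3 ≈ -9.46296296.
Error ≈ -5.83333333 − (-9.46296296) ≈ 3.629630.

3.629630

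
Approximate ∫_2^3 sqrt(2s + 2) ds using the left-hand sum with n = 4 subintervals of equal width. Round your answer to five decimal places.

2.59584

Δs = (3 − 2)/4 = 0.25.
Left endpoints: 2, 2.25, 2.5, 2.75.
f(2) ≈ 2.44949, f(2.25) ≈ 2.54951, f(2.5) ≈ 2.64575, f(2.75) ≈ 2.73861.
Sum = Δs · [f(2) + f(2.25) + f(2.5) + f(2.75)].
Sum ≈ 2.59584.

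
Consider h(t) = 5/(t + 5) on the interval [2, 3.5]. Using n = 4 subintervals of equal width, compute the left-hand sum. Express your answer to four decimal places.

Δt = (3.5 − 2)/4 = 0.375.
Left endpoints: 2, 2.375, 2.75, 3.125.
h(2) = 5/7, h(2.375) = 40/59, h(2.75) = 20/31, h(3.125) = 8/13.
Sum = Δt · [h(2) + h(2.375) + h(2.75) + h(3.125)].
Sum ≈ 0.9948.

0.9948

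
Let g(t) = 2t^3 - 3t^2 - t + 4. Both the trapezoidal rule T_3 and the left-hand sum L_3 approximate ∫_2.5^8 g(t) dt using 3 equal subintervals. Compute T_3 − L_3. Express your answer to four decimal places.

746.1667

T_3 ≈ 1613.027778.
L_3 ≈ 866.861111.
T_3 − L_3 ≈ 746.1667.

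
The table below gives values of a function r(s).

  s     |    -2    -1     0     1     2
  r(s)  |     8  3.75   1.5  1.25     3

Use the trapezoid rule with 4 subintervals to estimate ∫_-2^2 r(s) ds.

12

Δs = 1.
T_4 = (1/2)·[8 + 2·3.75 + 2·1.5 + 2·1.25 + 3] = 12.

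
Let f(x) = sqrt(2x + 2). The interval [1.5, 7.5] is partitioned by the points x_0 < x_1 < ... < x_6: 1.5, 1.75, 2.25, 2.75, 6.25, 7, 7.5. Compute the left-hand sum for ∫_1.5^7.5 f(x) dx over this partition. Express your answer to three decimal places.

17.447

Subinterval widths: 0.25, 0.5, 0.5, 3.5, 0.75, 0.5.
Left endpoints: 1.5, 1.75, 2.25, 2.75, 6.25, 7.
f(1.5) ≈ 2.236, f(1.75) ≈ 2.345, f(2.25) ≈ 2.550, f(2.75) ≈ 2.739, f(6.25) ≈ 3.808, f(7) ≈ 4.000.
Sum = Σ Δx_i · f(x_i).
Sum ≈ 17.447.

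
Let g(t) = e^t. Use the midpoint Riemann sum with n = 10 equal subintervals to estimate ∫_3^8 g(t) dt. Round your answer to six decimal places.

2930.253449

Δt = (8 − 3)/10 = 0.5.
Midpoints: 3.25, 3.75, 4.25, 4.75, 5.25, 5.75, 6.25, 6.75, 7.25, 7.75.
g(3.25) ≈ 25.790340, g(3.75) ≈ 42.521082, g(4.25) ≈ 70.105412, g(4.75) ≈ 115.584285, g(5.25) ≈ 190.566268, g(5.75) ≈ 314.190660, g(6.25) ≈ 518.012825, g(6.75) ≈ 854.058763, g(7.25) ≈ 1408.104848, g(7.75) ≈ 2321.572415.
Sum = Δt · [g(3.25) + g(3.75) + g(4.25) + ...].
Sum ≈ 2930.253449.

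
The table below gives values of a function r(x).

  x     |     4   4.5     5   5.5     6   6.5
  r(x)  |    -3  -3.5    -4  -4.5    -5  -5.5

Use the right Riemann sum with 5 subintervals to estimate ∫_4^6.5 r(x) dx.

Δx = 0.5.
Sum = 0.5·[(-3.5) + (-4) + (-4.5) + (-5) + (-5.5)] = -11.25.

-11.25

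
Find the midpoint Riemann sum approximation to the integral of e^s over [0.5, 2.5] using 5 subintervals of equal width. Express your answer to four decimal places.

Δs = (2.5 − 0.5)/5 = 0.4.
Midpoints: 0.7, 1.1, 1.5, 1.9, 2.3.
f(0.7) ≈ 2.0138, f(1.1) ≈ 3.0042, f(1.5) ≈ 4.4817, f(1.9) ≈ 6.6859, f(2.3) ≈ 9.9742.
Sum = Δs · [f(0.7) + f(1.1) + f(1.5) + f(1.9) + f(2.3)].
Sum ≈ 10.4639.

10.4639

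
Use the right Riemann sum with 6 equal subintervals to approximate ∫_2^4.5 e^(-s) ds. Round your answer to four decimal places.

0.1001

Δs = (4.5 − 2)/6 = 5/12.
Right endpoints: 29/12, 17/6, 3.25, 11/3, 49/12, 4.5.
f(29/12) ≈ 0.0892, f(17/6) ≈ 0.0588, f(3.25) ≈ 0.0388, f(11/3) ≈ 0.0256, f(49/12) ≈ 0.0169, f(4.5) ≈ 0.0111.
Sum = Δs · [f(29/12) + f(17/6) + f(3.25) + ...].
Sum ≈ 0.1001.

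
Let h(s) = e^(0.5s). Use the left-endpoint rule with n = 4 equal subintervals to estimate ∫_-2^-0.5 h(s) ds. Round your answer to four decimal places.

0.7472

Δs = (-0.5 − (-2))/4 = 0.375.
Left endpoints: -2, -1.625, -1.25, -0.875.
h(-2) ≈ 0.3679, h(-1.625) ≈ 0.4437, h(-1.25) ≈ 0.5353, h(-0.875) ≈ 0.6456.
Sum = Δs · [h(-2) + h(-1.625) + h(-1.25) + h(-0.875)].
Sum ≈ 0.7472.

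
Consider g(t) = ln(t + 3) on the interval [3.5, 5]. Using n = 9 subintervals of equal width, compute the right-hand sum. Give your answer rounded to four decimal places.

Δt = (5 − 3.5)/9 = 1/6.
Right endpoints: 11/3, 23/6, 4, 25/6, 13/3, 4.5, 14/3, 29/6, 5.
g(11/3) ≈ 1.8971, g(23/6) ≈ 1.9218, g(4) ≈ 1.9459, g(25/6) ≈ 1.9694, g(13/3) ≈ 1.9924, g(4.5) ≈ 2.0149, g(14/3) ≈ 2.0369, g(29/6) ≈ 2.0584, g(5) ≈ 2.0794.
Sum = Δt · [g(11/3) + g(23/6) + g(4) + ...].
Sum ≈ 2.9861.

2.9861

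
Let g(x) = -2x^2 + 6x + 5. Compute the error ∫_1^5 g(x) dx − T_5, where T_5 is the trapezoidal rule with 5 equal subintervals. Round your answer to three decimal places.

0.853

Exact integral: ∫_1^5 g(x) dx ≈ 9.33333.
T_5 = 8.48.
Error ≈ 9.33333 − 8.48 ≈ 0.853.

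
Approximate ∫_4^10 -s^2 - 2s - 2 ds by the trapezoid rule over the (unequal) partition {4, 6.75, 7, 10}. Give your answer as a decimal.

Subinterval widths: 2.75, 0.25, 3.
f(4) = -26, f(6.75) = -61.0625, f(7) = -65, f(10) = -122.
On each subinterval the trapezoid contributes (Δs_i/2)·[f(s_{i-1}) + f(s_i)].
Sum = -415.96875.

-415.96875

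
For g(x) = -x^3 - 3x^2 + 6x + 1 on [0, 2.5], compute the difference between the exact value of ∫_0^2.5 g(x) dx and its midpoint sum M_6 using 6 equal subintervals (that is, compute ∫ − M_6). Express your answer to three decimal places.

Exact integral: ∫_0^2.5 g(x) dx = -4.140625.
M_6 ≈ -3.89648.
Error ≈ -4.140625 − (-3.89648) ≈ -0.244.

-0.244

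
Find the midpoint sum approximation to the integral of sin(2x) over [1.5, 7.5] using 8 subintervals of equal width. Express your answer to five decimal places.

-0.12670

Δx = (7.5 − 1.5)/8 = 0.75.
Midpoints: 1.875, 2.625, 3.375, 4.125, 4.875, 5.625, 6.375, 7.125.
f(1.875) ≈ -0.57156, f(2.625) ≈ -0.85893, f(3.375) ≈ 0.45004, f(4.125) ≈ 0.92260, f(4.875) ≈ -0.31952, f(5.625) ≈ -0.96781, f(6.375) ≈ 0.18260, f(7.125) ≈ 0.99364.
Sum = Δx · [f(1.875) + f(2.625) + f(3.375) + ...].
Sum ≈ -0.12670.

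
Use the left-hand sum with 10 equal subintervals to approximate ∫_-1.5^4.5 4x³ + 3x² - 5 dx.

Δx = (4.5 − (-1.5))/10 = 0.6.
Left endpoints: -1.5, -0.9, -0.3, 0.3, 0.9, 1.5, 2.1, 2.7, 3.3, 3.9.
f(-1.5) = -11.75, f(-0.9) = -5.486, f(-0.3) = -4.838, f(0.3) = -4.622, f(0.9) = 0.346, f(1.5) = 15.25, f(2.1) = 45.274, f(2.7) = 95.602, f(3.3) = 171.418, f(3.9) = 277.906.
Sum = Δx · [f(-1.5) + f(-0.9) + f(-0.3) + ...].
Sum = 347.46.

347.46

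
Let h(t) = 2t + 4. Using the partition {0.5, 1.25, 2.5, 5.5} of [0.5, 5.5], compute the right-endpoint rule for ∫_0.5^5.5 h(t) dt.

Subinterval widths: 0.75, 1.25, 3.
Right endpoints: 1.25, 2.5, 5.5.
h(1.25) = 6.5, h(2.5) = 9, h(5.5) = 15.
Sum = Σ Δt_i · h(t_i).
Sum = 61.125.

61.125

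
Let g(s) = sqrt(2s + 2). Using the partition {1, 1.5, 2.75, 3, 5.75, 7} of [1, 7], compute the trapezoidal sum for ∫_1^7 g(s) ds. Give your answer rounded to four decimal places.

Subinterval widths: 0.5, 1.25, 0.25, 2.75, 1.25.
g(1) ≈ 2.0000, g(1.5) ≈ 2.2361, g(2.75) ≈ 2.7386, g(3) ≈ 2.8284, g(5.75) ≈ 3.6742, g(7) ≈ 4.0000.
On each subinterval the trapezoid contributes (Δs_i/2)·[g(s_{i-1}) + g(s_i)].
Sum ≈ 18.6016.

18.6016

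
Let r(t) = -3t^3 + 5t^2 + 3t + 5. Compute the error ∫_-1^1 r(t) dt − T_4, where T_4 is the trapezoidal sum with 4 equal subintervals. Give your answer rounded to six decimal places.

-0.416667

Exact integral: ∫_-1^1 r(t) dt ≈ 13.33333333.
T_4 = 13.75.
Error ≈ 13.33333333 − 13.75 ≈ -0.416667.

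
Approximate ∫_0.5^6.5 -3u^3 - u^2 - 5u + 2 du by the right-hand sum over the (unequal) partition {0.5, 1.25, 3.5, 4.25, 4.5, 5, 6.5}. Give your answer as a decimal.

Subinterval widths: 0.75, 2.25, 0.75, 0.25, 0.5, 1.5.
Right endpoints: 1.25, 3.5, 4.25, 4.5, 5, 6.5.
f(1.25) = -11.671875, f(3.5) = -156.375, f(4.25) = -267.609375, f(4.5) = -314.125, f(5) = -423, f(6.5) = -896.625.
Sum = Σ Δu_i · f(u_i).
Sum = -2196.2734375.

-2196.2734375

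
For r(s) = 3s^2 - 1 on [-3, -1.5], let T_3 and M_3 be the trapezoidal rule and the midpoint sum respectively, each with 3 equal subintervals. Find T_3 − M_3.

0.28125

T_3 = 22.3125.
M_3 = 22.03125.
T_3 − M_3 = 0.28125.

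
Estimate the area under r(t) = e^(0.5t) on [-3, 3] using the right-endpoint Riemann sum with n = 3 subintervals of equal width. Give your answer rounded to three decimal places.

Δt = (3 − (-3))/3 = 2.
Right endpoints: -1, 1, 3.
r(-1) ≈ 0.607, r(1) ≈ 1.649, r(3) ≈ 4.482.
Sum = Δt · [r(-1) + r(1) + r(3)].
Sum ≈ 13.474.

13.474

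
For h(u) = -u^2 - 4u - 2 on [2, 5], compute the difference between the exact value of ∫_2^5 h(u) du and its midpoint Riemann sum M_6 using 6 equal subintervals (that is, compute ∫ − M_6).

-0.0625

Exact integral: ∫_2^5 h(u) du = -87.
M_6 = -86.9375.
Error = -87 − (-86.9375) = -0.0625.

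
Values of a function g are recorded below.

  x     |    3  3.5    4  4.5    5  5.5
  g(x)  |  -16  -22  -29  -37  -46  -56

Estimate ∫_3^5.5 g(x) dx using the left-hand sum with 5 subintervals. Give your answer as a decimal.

Δx = 0.5.
Sum = 0.5·[(-16) + (-22) + (-29) + (-37) + (-46)] = -75.

-75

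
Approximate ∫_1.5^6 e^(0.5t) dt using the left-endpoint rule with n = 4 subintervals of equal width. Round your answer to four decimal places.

Δt = (6 − 1.5)/4 = 1.125.
Left endpoints: 1.5, 2.625, 3.75, 4.875.
f(1.5) ≈ 2.1170, f(2.625) ≈ 3.7155, f(3.75) ≈ 6.5208, f(4.875) ≈ 11.4444.
Sum = Δt · [f(1.5) + f(2.625) + f(3.75) + f(4.875)].
Sum ≈ 26.7724.

26.7724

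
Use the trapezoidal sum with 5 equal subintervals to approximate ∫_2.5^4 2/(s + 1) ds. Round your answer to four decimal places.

Δs = (4 − 2.5)/5 = 0.3.
f(2.5) = 4/7, f(2.8) = 10/19, f(3.1) = 20/41, f(3.4) = 5/11, f(3.7) = 20/47, f(4) = 0.4.
T_5 = (Δs/2)·[f(s_0) + 2f(s_1) + ... + 2f(s_{4}) + f(s_5)].
Sum ≈ 0.7140.

0.7140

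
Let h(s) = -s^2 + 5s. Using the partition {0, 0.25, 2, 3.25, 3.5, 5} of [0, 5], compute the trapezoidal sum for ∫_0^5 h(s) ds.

19.046875

Subinterval widths: 0.25, 1.75, 1.25, 0.25, 1.5.
h(0) = 0, h(0.25) = 1.1875, h(2) = 6, h(3.25) = 5.6875, h(3.5) = 5.25, h(5) = 0.
On each subinterval the trapezoid contributes (Δs_i/2)·[h(s_{i-1}) + h(s_i)].
Sum = 19.046875.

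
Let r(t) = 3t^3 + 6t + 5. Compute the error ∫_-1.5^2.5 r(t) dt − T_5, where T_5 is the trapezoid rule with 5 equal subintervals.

-1.92

Exact integral: ∫_-1.5^2.5 r(t) dt = 57.5.
T_5 = 59.42.
Error = 57.5 − 59.42 = -1.92.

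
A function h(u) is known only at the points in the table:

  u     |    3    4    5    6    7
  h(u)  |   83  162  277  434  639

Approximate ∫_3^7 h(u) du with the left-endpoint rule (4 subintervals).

Δu = 1.
Sum = 1·[83 + 162 + 277 + 434] = 956.

956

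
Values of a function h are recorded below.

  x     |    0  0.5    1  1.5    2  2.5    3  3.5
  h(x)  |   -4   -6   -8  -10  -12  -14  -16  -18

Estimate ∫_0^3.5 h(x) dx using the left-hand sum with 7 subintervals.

-35

Δx = 0.5.
Sum = 0.5·[(-4) + (-6) + (-8) + (-10) + (-12) + (-14) + (-16)] = -35.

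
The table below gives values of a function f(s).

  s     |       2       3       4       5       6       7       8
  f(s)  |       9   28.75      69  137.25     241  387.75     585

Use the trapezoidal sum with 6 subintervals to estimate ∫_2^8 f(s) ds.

Δs = 1.
T_6 = (1/2)·[9 + 2·28.75 + 2·69 + 2·137.25 + 2·241 + 2·387.75 + 585] = 1160.75.

1160.75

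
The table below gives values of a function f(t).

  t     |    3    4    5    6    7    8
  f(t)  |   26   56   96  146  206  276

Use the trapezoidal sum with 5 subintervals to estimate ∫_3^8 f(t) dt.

655

Δt = 1.
T_5 = (1/2)·[26 + 2·56 + 2·96 + 2·146 + 2·206 + 276] = 655.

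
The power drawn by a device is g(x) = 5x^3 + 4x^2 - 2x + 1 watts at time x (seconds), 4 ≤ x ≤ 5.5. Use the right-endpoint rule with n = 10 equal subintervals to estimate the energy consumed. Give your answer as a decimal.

990.44203125

Δx = (5.5 − 4)/10 = 0.15.
Right endpoints: 4.15, 4.3, 4.45, 4.6, 4.75, 4.9, 5.05, 5.2, 5.35, 5.5.
g(4.15) = 418.956875, g(4.3) = 463.895, g(4.45) = 511.915625, g(4.6) = 563.12, g(4.75) = 617.609375, g(4.9) = 675.485, g(5.05) = 736.848125, g(5.2) = 801.8, g(5.35) = 870.441875, g(5.5) = 942.875.
Sum = Δx · [g(4.15) + g(4.3) + g(4.45) + ...].
Sum = 990.44203125.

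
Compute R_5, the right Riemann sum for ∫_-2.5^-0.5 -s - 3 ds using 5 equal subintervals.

-3.4

Δs = (-0.5 − (-2.5))/5 = 0.4.
Right endpoints: -2.1, -1.7, -1.3, -0.9, -0.5.
f(-2.1) = -0.9, f(-1.7) = -1.3, f(-1.3) = -1.7, f(-0.9) = -2.1, f(-0.5) = -2.5.
Sum = Δs · [f(-2.1) + f(-1.7) + f(-1.3) + f(-0.9) + f(-0.5)].
Sum = -3.4.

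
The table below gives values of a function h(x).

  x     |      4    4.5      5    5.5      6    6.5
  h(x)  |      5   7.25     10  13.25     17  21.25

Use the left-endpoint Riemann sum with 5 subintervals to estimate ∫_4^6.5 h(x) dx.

Δx = 0.5.
Sum = 0.5·[5 + 7.25 + 10 + 13.25 + 17] = 26.25.

26.25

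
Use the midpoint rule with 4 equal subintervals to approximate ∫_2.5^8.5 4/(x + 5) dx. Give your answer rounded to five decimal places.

2.34658

Δx = (8.5 − 2.5)/4 = 1.5.
Midpoints: 3.25, 4.75, 6.25, 7.75.
f(3.25) = 16/33, f(4.75) = 16/39, f(6.25) = 16/45, f(7.75) = 16/51.
Sum = Δx · [f(3.25) + f(4.75) + f(6.25) + f(7.75)].
Sum ≈ 2.34658.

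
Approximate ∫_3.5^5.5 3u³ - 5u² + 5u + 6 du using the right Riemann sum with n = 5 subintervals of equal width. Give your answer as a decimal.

484.91

Δu = (5.5 − 3.5)/5 = 0.4.
Right endpoints: 3.9, 4.3, 4.7, 5.1, 5.5.
f(3.9) = 127.407, f(4.3) = 173.571, f(4.7) = 230.519, f(5.1) = 299.403, f(5.5) = 381.375.
Sum = Δu · [f(3.9) + f(4.3) + f(4.7) + f(5.1) + f(5.5)].
Sum = 484.91.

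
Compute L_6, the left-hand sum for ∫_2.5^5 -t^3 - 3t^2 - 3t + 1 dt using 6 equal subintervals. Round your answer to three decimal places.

Δt = (5 − 2.5)/6 = 5/12.
Left endpoints: 2.5, 35/12, 10/3, 3.75, 25/6, 55/12.
f(2.5) = -40.875, f(35/12) = -100367/1728, f(10/3) = -2143/27, f(3.75) = -105.171875, f(25/6) = -29359/216, f(55/12) = -297307/1728.
Sum = Δt · [f(2.5) + f(35/12) + f(10/3) + ...].
Sum ≈ -246.447.

-246.447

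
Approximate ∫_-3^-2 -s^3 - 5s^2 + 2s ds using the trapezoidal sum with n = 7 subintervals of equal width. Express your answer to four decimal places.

Δs = (-2 − (-3))/7 = 1/7.
f(-3) = -24, f(-20/7) = -7960/343, f(-19/7) = -7638/343, f(-18/7) = -7272/343, f(-17/7) = -6868/343, f(-16/7) = -6432/343, f(-15/7) = -5970/343, f(-2) = -16.
T_7 = (Δs/2)·[f(s_0) + 2f(s_1) + ... + 2f(s_{6}) + f(s_7)].
Sum ≈ -20.4082.

-20.4082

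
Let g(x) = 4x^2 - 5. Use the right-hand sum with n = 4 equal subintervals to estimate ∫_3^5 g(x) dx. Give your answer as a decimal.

137

Δx = (5 − 3)/4 = 0.5.
Right endpoints: 3.5, 4, 4.5, 5.
g(3.5) = 44, g(4) = 59, g(4.5) = 76, g(5) = 95.
Sum = Δx · [g(3.5) + g(4) + g(4.5) + g(5)].
Sum = 137.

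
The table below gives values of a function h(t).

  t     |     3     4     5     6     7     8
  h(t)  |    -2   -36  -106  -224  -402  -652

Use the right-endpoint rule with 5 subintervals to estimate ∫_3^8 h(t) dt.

Δt = 1.
Sum = 1·[(-36) + (-106) + (-224) + (-402) + (-652)] = -1420.

-1420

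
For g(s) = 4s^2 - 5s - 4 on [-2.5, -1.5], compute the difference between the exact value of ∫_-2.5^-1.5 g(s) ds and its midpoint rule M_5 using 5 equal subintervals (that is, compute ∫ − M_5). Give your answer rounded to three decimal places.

Exact integral: ∫_-2.5^-1.5 g(s) ds ≈ 22.33333.
M_5 = 22.32.
Error ≈ 22.33333 − 22.32 ≈ 0.013.

0.013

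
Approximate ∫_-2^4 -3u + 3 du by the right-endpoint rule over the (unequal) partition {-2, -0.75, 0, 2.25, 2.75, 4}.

Subinterval widths: 1.25, 0.75, 2.25, 0.5, 1.25.
Right endpoints: -0.75, 0, 2.25, 2.75, 4.
f(-0.75) = 5.25, f(0) = 3, f(2.25) = -3.75, f(2.75) = -5.25, f(4) = -9.
Sum = Σ Δu_i · f(u_i).
Sum = -13.5.

-13.5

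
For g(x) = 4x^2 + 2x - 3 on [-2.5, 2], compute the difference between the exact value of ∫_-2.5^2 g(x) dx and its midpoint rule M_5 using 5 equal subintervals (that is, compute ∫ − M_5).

1.215

Exact integral: ∫_-2.5^2 g(x) dx = 15.75.
M_5 = 14.535.
Error = 15.75 − 14.535 = 1.215.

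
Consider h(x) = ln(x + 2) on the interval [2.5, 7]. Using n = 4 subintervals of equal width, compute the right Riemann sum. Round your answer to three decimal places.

8.885

Δx = (7 − 2.5)/4 = 1.125.
Right endpoints: 3.625, 4.75, 5.875, 7.
h(3.625) ≈ 1.727, h(4.75) ≈ 1.910, h(5.875) ≈ 2.064, h(7) ≈ 2.197.
Sum = Δx · [h(3.625) + h(4.75) + h(5.875) + h(7)].
Sum ≈ 8.885.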